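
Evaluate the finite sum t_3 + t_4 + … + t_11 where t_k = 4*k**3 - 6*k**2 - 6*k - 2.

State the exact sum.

Step 1: r(k) = (2*k**3 + 3*k**2 - 3*k - 5)/(2*k**3 - 3*k**2 - 3*k - 1).
Normal form (A,B,C) = (1, 1, k**3 - 3*k**2/2 - 3*k/2 - 1/2).
Need (1)·f(k+1) − (1)·f(k) = k**3 - 3*k**2/2 - 3*k/2 - 1/2.
deg f ≤ 4 (via 0,0,3).
Solve for f: f(k) = k**2*(k**2 - 4*k + 1)/4 (degree 4 ≤ 4).
So s_k = (B(k−1)f/C)·t_k = (k**2*(k**2 - 4*k + 1)/(2*(2*k**3 - 3*k**2 - 3*k - 1)))·t_k = k**2*(k**2 - 4*k + 1).
Verify: 4*k**3 - 6*k**2 - 6*k - 2 matches t_k.
Telescoping: Σ = s_(12) − s_(3) = 13968 − (-18) = 13986.

Σ = 13986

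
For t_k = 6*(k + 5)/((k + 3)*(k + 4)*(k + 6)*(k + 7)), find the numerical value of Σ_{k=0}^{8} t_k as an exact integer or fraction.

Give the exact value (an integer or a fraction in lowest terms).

Σ = 3/20

The ratio is (k + 3)*(k + 6)**2/((k + 5)**2*(k + 8)).
So A=k + 3 and B=k + 8, with C=k**2 + 10*k + 25.
Need (k + 3)·f(k+1) − (k + 7)·f(k) = k**2 + 10*k + 25.
Degrees (1,1,2) ⇒ d ≤ 4.
Solving with deg f ≤ 4: f(k) = k*(k + 4)*(k + 5)*(k + 9)/36.
Certificate R = B(k−1)f/C = k*(k + 4)*(k + 7)*(k + 9)/(36*(k + 5)) gives s_k = k*(k + 9)/(6*(k**2 + 9*k + 18)).
Check: Δs_k = 6*(k + 5)/(k**4 + 20*k**3 + 145*k**2 + 450*k + 504). ✓
Telescoping: Σ = s_(9) − s_(0) = 3/20 − (0) = 3/20.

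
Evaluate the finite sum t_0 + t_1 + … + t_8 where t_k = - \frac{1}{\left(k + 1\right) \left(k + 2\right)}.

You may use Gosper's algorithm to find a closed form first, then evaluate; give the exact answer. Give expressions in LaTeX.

Σ = -9/10

Compute t_(k+1)/t_k: get (k + 1)/(k + 3).
Factor: A=k + 1; B=k + 3; C=1.
Solve (k + 1)·f(k+1) − (k + 2)·f(k) = 1.
From deg A=1, deg B=1, deg C=0: d=1.
Solve for f: f(k) = k (degree 1 ≤ 1).
Get s_k = R·t_k = -k/(k + 1) with R(k) = B(k−1)f(k)/C(k) = k*(k + 2).
Verify: -1/(k**2 + 3*k + 2) matches t_k.
Telescoping: Σ = s_(9) − s_(0) = -9/10 − (0) = -9/10.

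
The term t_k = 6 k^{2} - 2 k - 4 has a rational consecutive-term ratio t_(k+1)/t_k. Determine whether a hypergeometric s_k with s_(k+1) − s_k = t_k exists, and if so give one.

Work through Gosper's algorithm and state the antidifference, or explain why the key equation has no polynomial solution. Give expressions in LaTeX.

t_(k+1)/t_k = k*(3*k + 5)/(3*k**2 - k - 2).
So A=1 and B=1, with C=k**2 - k/3 - 2/3.
Set up (1)·f(k+1) − (1)·f(k) − (k**2 - k/3 - 2/3) = 0.
d = 3 from the (0,0,2) case.
Solve for f: f(k) = k*(k**2 - 2*k - 1)/3 (degree 3 ≤ 3).
Get s_k = R·t_k = 2*k*(k**2 - 2*k - 1) with R(k) = B(k−1)f(k)/C(k) = k*(k**2 - 2*k - 1)/((k - 1)*(3*k + 2)).
s_(k+1) − s_k = 6*k**2 - 2*k - 4 = t_k.

s_k = 2 k \left(k^{2} - 2 k - 1\right)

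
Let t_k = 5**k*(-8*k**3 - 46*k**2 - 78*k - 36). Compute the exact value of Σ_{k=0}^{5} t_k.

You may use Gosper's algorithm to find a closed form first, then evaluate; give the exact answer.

Ratio r(k) = 5*(4*k**2 + 23*k + 28)/(4*k**2 + 11*k + 6).
Gosper form: A/B · C(k+1)/C(k) with A=5, B=1, C=k**3 + 23*k**2/4 + 39*k/4 + 9/2.
f must satisfy (5)·f(k+1) − (1)·f(k) = k**3 + 23*k**2/4 + 39*k/4 + 9/2.
From deg A=0, deg B=0, deg C=3: d=3.
Solve for f: f(k) = (2*k**3 + 4*k**2 + 2*k - 1)/8 (degree 3 ≤ 3).
Then R = B(k−1)f/C = (2*k**3 + 4*k**2 + 2*k - 1)/(2*(k + 2)*(k + 3)*(4*k + 3)), so s_k = R(k)·t_k = 5**k*(-2*k**3 - 4*k**2 - 2*k + 1).
Check: Δs_k = 5**k*(-8*k**3 - 46*k**2 - 78*k - 36). ✓
Sum = s_(6) − s_(0); s_(6) = -9171875, s_(0) = 1 ⇒ -9171876.

Σ = -9171876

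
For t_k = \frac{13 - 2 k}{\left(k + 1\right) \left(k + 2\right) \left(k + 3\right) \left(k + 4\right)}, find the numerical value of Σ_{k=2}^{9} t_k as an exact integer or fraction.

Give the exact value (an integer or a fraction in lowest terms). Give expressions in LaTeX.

Σ = 79/2145

Compute t_(k+1)/t_k: get (k + 1)*(2*k - 11)/((k + 5)*(2*k - 13)).
Take A(k)=k + 1, B(k)=k + 5, C(k)=k - 13/2.
Need (k + 1)·f(k+1) − (k + 4)·f(k) = k - 13/2.
Degrees (1,1,1) ⇒ d ≤ 3.
Coefficient equations give f(k) = -k*(2*k**2 + 12*k + 25)/6.
Then R = B(k−1)f/C = -k*(k + 4)*(2*k**2 + 12*k + 25)/(3*(2*k - 13)), so s_k = R(k)·t_k = k*(2*k**2 + 12*k + 25)/(3*(k + 1)*(k + 2)*(k + 3)).
Check: Δs_k = (13 - 2*k)/(k**4 + 10*k**3 + 35*k**2 + 50*k + 24). ✓
Σ_(k=2)^(9) t_k = s_(10) − s_(2) = 575/858 − (19/30) = 79/2145.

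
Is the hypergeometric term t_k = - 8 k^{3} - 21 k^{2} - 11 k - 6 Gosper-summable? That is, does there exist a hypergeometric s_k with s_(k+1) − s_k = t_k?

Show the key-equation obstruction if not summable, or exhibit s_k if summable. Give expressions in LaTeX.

Ratio r(k) = (8*k**3 + 45*k**2 + 77*k + 46)/(8*k**3 + 21*k**2 + 11*k + 6).
Take A(k)=1, B(k)=1, C(k)=k**3 + 21*k**2/8 + 11*k/8 + 3/4.
Key eq: (1)·f(k+1) = (1)·f(k) + (k**3 + 21*k**2/8 + 11*k/8 + 3/4).
Degrees (0,0,3) ⇒ d ≤ 4.
A polynomial solution: f(k) = k*(2*k**3 + 3*k**2 - 3*k + 4)/8.
R(k) = B(k−1)·f(k)/C(k) = k*(2*k**3 + 3*k**2 - 3*k + 4)/(8*k**3 + 21*k**2 + 11*k + 6); s_k = R·t_k = k*(-2*k**3 - 3*k**2 + 3*k - 4).
Verify: -8*k**3 - 21*k**2 - 11*k - 6 matches t_k.

Yes. s_k = k \left(- 2 k^{3} - 3 k^{2} + 3 k - 4\right).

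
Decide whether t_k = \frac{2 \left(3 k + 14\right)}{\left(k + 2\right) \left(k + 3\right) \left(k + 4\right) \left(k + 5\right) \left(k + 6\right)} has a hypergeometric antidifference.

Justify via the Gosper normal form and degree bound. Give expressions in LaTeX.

Yes. s_k = \frac{k \left(k^{2} + 10 k + 31\right)}{15 \left(k^{3} + 10 k^{2} + 31 k + 30\right)}.

The ratio is (k + 2)*(3*k + 17)/((k + 7)*(3*k + 14)).
So A=k + 2 and B=k + 7, with C=k + 14/3.
Need (k + 2)·f(k+1) − (k + 6)·f(k) = k + 14/3.
Degrees (1,1,1) ⇒ d ≤ 4.
Solve for f: f(k) = k*(k + 4)*(k**2 + 10*k + 31)/90 (degree 4 ≤ 4).
R(k) = B(k−1)·f(k)/C(k) = k*(k + 4)*(k + 6)*(k**2 + 10*k + 31)/(30*(3*k + 14)); s_k = R·t_k = k*(k**2 + 10*k + 31)/(15*(k**3 + 10*k**2 + 31*k + 30)).
Δs = 2*(3*k + 14)/(k**5 + 20*k**4 + 155*k**3 + 580*k**2 + 1044*k + 720), as required.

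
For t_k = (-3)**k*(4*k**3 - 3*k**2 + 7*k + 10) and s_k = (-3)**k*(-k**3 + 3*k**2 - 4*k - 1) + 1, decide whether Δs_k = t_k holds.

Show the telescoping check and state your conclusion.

s_(k+1) = (-3)**(k + 1)*(-4*k - (k + 1)**3 + 3*(k + 1)**2 - 5) + 1
s_(k+1) − s_k = (-3)**k*(4*k**3 - 3*k**2 + 7*k + 10)
(s_(k+1) − s_k) − t_k = 0

Valid — Δs_k = t_k.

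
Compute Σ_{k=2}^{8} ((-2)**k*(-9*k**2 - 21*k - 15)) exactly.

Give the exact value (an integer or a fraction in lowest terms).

Σ = -138828

t_(k+1)/t_k = 2*(-3*k**2 - 13*k - 15)/(3*k**2 + 7*k + 5).
Factor: A=-2; B=1; C=k**2 + 7*k/3 + 5/3.
f must satisfy (-2)·f(k+1) − (1)·f(k) = k**2 + 7*k/3 + 5/3.
deg f ≤ 2 (via 0,0,2).
Solving with deg f ≤ 2: f(k) = -(3*k**2 + 3*k + 1)/9.
Get s_k = R·t_k = (-2)**k*(3*k**2 + 3*k + 1) with R(k) = B(k−1)f(k)/C(k) = -(3*k**2 + 3*k + 1)/(3*(3*k**2 + 7*k + 5)).
Δs = (-2)**k*(-9*k**2 - 21*k - 15), as required.
Sum = s_(9) − s_(2); s_(9) = -138752, s_(2) = 76 ⇒ -138828.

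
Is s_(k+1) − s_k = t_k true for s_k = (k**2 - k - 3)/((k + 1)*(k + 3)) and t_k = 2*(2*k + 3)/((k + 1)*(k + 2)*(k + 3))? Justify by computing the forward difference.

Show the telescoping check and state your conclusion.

Invalid: residual (k**2 - 5*k - 9)/(k**4 + 10*k**3 + 35*k**2 + 50*k + 24) ≠ 0.

s_(k+1) = (-k + (k + 1)**2 - 4)/((k + 2)*(k + 4))
s_(k+1) − s_k = (5*k**2 + 17*k + 15)/(k**4 + 10*k**3 + 35*k**2 + 50*k + 24)
(s_(k+1) − s_k) − t_k = (k**2 - 5*k - 9)/(k**4 + 10*k**3 + 35*k**2 + 50*k + 24)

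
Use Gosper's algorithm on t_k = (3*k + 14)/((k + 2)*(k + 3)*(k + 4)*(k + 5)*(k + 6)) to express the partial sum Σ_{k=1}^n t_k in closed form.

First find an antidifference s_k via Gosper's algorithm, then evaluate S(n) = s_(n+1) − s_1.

The ratio is (k + 2)*(3*k + 17)/((k + 7)*(3*k + 14)).
Take A(k)=k + 2, B(k)=k + 7, C(k)=k + 14/3.
Set up (k + 2)·f(k+1) − (k + 6)·f(k) − (k + 14/3) = 0.
From deg A=1, deg B=1, deg C=1: d=4.
Solve for f: f(k) = k*(k + 4)*(k**2 + 10*k + 31)/90 (degree 4 ≤ 4).
Certificate R = B(k−1)f/C = k*(k + 4)*(k + 6)*(k**2 + 10*k + 31)/(30*(3*k + 14)) gives s_k = k*(k**2 + 10*k + 31)/(30*(k**3 + 10*k**2 + 31*k + 30)).
Δs = (3*k + 14)/(k**5 + 20*k**4 + 155*k**3 + 580*k**2 + 1044*k + 720), as required.
Σ_(k=1)^n t_k = s_(n+1) − s_(1) = ((n**3 + 13*n**2 + 54*n + 42)/(30*(n**3 + 13*n**2 + 54*n + 72))) − (7/360), i.e. n*(n**2 + 13*n + 54)/(72*(n**3 + 13*n**2 + 54*n + 72)).

S(n) = n*(n**2 + 13*n + 54)/(72*(n**3 + 13*n**2 + 54*n + 72))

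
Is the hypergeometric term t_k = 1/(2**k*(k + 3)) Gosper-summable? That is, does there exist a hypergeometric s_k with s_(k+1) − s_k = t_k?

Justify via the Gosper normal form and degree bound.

Step 1: r(k) = (k + 3)/(2*(k + 4)).
So A=k/2 + 3/2 and B=k + 4, with C=1.
f must satisfy (k/2 + 3/2)·f(k+1) − (k + 3)·f(k) = 1.
From deg A=1, deg B=1, deg C=0: d=-1.
Negative degree bound (-1): no f exists, t_k not Gosper-summable.

No; the degree bound rules out any f.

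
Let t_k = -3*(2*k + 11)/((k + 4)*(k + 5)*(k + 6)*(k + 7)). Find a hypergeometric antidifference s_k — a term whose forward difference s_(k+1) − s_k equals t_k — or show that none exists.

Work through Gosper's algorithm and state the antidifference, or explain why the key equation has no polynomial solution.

s_k = k*(-k - 10)/(8*(k**2 + 10*k + 24))

The ratio is (k + 4)*(2*k + 13)/((k + 8)*(2*k + 11)).
Normal form (A,B,C) = (k + 4, k + 8, k + 11/2).
f must satisfy (k + 4)·f(k+1) − (k + 7)·f(k) = k + 11/2.
d = 3 from the (1,1,1) case.
Coefficient equations give f(k) = k*(k + 5)*(k + 10)/48.
R(k) = B(k−1)·f(k)/C(k) = k*(k + 5)*(k + 7)*(k + 10)/(24*(2*k + 11)); s_k = R·t_k = k*(-k - 10)/(8*(k**2 + 10*k + 24)).
s_(k+1) − s_k = 3*(-2*k - 11)/(k**4 + 22*k**3 + 179*k**2 + 638*k + 840) = t_k.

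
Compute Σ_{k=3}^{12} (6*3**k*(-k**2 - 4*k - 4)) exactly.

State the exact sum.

Step 1: r(k) = 3*(k**2 + 6*k + 9)/(k**2 + 4*k + 4).
Factor: A=3; B=1; C=k**2 + 4*k + 4.
f must satisfy (3)·f(k+1) − (1)·f(k) = k**2 + 4*k + 4.
Degrees (0,0,2) ⇒ d ≤ 2.
Solving with deg f ≤ 2: f(k) = (k**2 + k + 1)/2.
Then R = B(k−1)f/C = (k**2 + k + 1)/(2*(k + 2)**2), so s_k = R(k)·t_k = 3**(k + 1)*(-k**2 - k - 1).
Check: Δs_k = 6*3**k*(-k**2 - 4*k - 4). ✓
Evaluate s at k=13 and k=3: -875283327 and -1053; difference -875282274.

Σ = -875282274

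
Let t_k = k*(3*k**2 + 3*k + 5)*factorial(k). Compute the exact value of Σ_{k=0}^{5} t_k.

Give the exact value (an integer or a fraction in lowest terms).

Σ = 64081

t_(k+1)/t_k = (k + 1)**2*(3*k + 3*(k + 1)**2 + 8)/(k*(3*k**2 + 3*k + 5)).
Take A(k)=k + 1, B(k)=1, C(k)=k**3 + k**2 + 5*k/3.
Solve (k + 1)·f(k+1) − (1)·f(k) = k**3 + k**2 + 5*k/3.
From deg A=1, deg B=0, deg C=3: d=2.
Solve for f: f(k) = (3*k**2 - 3*k - 1)/3 (degree 2 ≤ 2).
Certificate R = B(k−1)f/C = (3*k**2 - 3*k - 1)/(k*(3*k**2 + 3*k + 5)) gives s_k = (3*k**2 - 3*k - 1)*factorial(k).
Check: Δs_k = k*(3*k**2 + 3*k + 5)*factorial(k). ✓
Sum = s_(6) − s_(0); s_(6) = 64080, s_(0) = -1 ⇒ 64081.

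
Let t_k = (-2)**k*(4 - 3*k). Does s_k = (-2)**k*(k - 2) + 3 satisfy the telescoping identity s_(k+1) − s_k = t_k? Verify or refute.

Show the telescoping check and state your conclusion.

Valid: the claim telescopes to t_k.

s_(k+1) = (-2)**(k + 1)*(k - 1) + 3
s_(k+1) − s_k = (-2)**k*(4 - 3*k)
(s_(k+1) − s_k) − t_k = 0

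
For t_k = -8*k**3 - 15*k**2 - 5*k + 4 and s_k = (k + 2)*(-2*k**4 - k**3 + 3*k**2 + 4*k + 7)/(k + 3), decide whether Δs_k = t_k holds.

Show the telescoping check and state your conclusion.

Invalid: residual (6*k**4 + 38*k**3 + 53*k**2 + 15*k - 5)/(k**2 + 7*k + 12) ≠ 0.

s_(k+1) = (-2*k**5 - 15*k**4 - 39*k**3 - 37*k**2 + 8*k + 33)/(k + 4)
s_(k+1) − s_k = (-8*k**5 - 65*k**4 - 168*k**3 - 158*k**2 - 17*k + 43)/(k**2 + 7*k + 12)
(s_(k+1) − s_k) − t_k = (6*k**4 + 38*k**3 + 53*k**2 + 15*k - 5)/(k**2 + 7*k + 12)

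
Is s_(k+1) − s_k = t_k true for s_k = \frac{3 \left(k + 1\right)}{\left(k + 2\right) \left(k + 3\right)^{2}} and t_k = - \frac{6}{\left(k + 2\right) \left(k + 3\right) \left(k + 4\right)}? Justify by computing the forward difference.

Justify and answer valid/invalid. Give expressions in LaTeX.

Invalid: residual \frac{6 \left(3 k + 10\right)}{k^{5} + 16 k^{4} + 101 k^{3} + 314 k^{2} + 480 k + 288} ≠ 0.

s_(k+1) = 3*(k + 2)/((k + 3)*(k + 4)**2)
s_(k+1) − s_k = 3*(-(k + 1)*(k + 4)**2 + (k + 2)**2*(k + 3))/((k + 2)*(k + 3)**2*(k + 4)**2)
(s_(k+1) − s_k) − t_k = 6*(3*k + 10)/(k**5 + 16*k**4 + 101*k**3 + 314*k**2 + 480*k + 288)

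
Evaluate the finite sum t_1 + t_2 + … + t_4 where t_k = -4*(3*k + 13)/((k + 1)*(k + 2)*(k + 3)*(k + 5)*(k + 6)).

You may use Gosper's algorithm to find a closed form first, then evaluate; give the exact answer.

Σ = -32/315

The ratio is (k + 1)*(k + 5)*(3*k + 16)/((k + 4)*(k + 7)*(3*k + 13)).
Normal form (A,B,C) = (k + 1, k + 7, k**2 + 25*k/3 + 52/3).
Set up (k + 1)·f(k+1) − (k + 6)·f(k) − (k**2 + 25*k/3 + 52/3) = 0.
Degrees (1,1,2) ⇒ d ≤ 5.
A polynomial solution: f(k) = k*(k + 3)*(k + 4)*(k**2 + 8*k + 17)/30.
Then R = B(k−1)f/C = k*(k + 3)*(k + 6)*(k**2 + 8*k + 17)/(10*(3*k + 13)), so s_k = R(k)·t_k = 2*k*(-k**2 - 8*k - 17)/(5*(k**3 + 8*k**2 + 17*k + 10)).
Verify: 4*(-3*k - 13)/(k**5 + 17*k**4 + 107*k**3 + 307*k**2 + 396*k + 180) matches t_k.
Sum = s_(5) − s_(1); s_(5) = -41/105, s_(1) = -13/45 ⇒ -32/315.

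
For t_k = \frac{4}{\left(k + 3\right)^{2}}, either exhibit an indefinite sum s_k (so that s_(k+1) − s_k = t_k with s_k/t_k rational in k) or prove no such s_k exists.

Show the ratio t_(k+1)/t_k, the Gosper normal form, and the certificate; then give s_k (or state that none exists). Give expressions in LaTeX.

none — t_k is not Gosper-summable

Ratio r(k) = (k + 3)**2/(k + 4)**2.
Factor: A=k**2 + 6*k + 9; B=k**2 + 8*k + 16; C=1.
Set up (k**2 + 6*k + 9)·f(k+1) − (k**2 + 6*k + 9)·f(k) − (1) = 0.
Bound: deg f ≤ 0.
Generic f = c0 gives residual -1; -1 = 0 cannot hold, so t_k is not Gosper-summable.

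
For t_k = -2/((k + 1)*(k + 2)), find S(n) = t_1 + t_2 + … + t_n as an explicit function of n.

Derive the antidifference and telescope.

S(n) = -n/(n + 2)

The ratio is (k + 1)/(k + 3).
A = k + 1, B = k + 3, C = 1.
f must satisfy (k + 1)·f(k+1) − (k + 2)·f(k) = 1.
From deg A=1, deg B=1, deg C=0: d=1.
Solve for f: f(k) = k (degree 1 ≤ 1).
Get s_k = R·t_k = -2*k/(k + 1) with R(k) = B(k−1)f(k)/C(k) = k*(k + 2).
Check: Δs_k = -2/(k**2 + 3*k + 2). ✓
Σ_(k=1)^n t_k = s_(n+1) − s_(1) = (2*(-n - 1)/(n + 2)) − (-1), i.e. -n/(n + 2).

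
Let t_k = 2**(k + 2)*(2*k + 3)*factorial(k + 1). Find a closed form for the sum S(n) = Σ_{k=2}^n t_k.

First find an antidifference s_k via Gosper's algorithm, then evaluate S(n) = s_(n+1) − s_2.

S(n) = 8*2**n*factorial(n + 2) - 96

Ratio r(k) = 2*(k + 2)*(2*k + 5)/(2*k + 3).
Take A(k)=2*k + 4, B(k)=1, C(k)=k + 3/2.
Set up (2*k + 4)·f(k+1) − (1)·f(k) − (k + 3/2) = 0.
d = 0 from the (1,0,1) case.
A polynomial solution: f(k) = 1/2.
So s_k = (B(k−1)f/C)·t_k = (1/(2*k + 3))·t_k = 2**(k + 2)*factorial(k + 1).
s_(k+1) − s_k = 2**(k + 2)*(2*k + 3)*factorial(k + 1) = t_k.
s_(n+1) = 2**(n + 3)*factorial(n + 2) and s_(2) = 96, so S(n) = 8*2**n*factorial(n + 2) - 96.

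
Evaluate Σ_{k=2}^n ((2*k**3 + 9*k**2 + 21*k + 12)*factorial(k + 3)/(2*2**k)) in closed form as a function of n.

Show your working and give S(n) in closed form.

S(n) = (-600*2**n + 2*n**6*factorial(n) + 25*n**5*factorial(n) + 123*n**4*factorial(n) + 305*n**3*factorial(n) + 403*n**2*factorial(n) + 270*n*factorial(n) + 72*factorial(n))/(2*2**n)

Ratio r(k) = (2*k**4 + 23*k**3 + 105*k**2 + 224*k + 176)/(2*(2*k**3 + 9*k**2 + 21*k + 12)).
Take A(k)=k/2 + 2, B(k)=1, C(k)=k**3 + 9*k**2/2 + 21*k/2 + 6.
Key eq: (k/2 + 2)·f(k+1) = (1)·f(k) + (k**3 + 9*k**2/2 + 21*k/2 + 6).
From deg A=1, deg B=0, deg C=3: d=2.
Solve for f: f(k) = k*(2*k + 1) (degree 2 ≤ 2).
R(k) = B(k−1)·f(k)/C(k) = 2*k*(2*k + 1)/(2*k**3 + 9*k**2 + 21*k + 12); s_k = R·t_k = k*(2*k + 1)*factorial(k + 3)/2**k.
Verify: (2*k**3 + 9*k**2 + 21*k + 12)*factorial(k + 3)/(2*2**k) matches t_k.
Telescope: S(n) = s_(n+1) − s_(2) = 2**(-n - 1)*(n + 1)*(2*n + 3)*factorial(n + 4) − (300) = (-600*2**n + 2*n**6*factorial(n) + 25*n**5*factorial(n) + 123*n**4*factorial(n) + 305*n**3*factorial(n) + 403*n**2*factorial(n) + 270*n*factorial(n) + 72*factorial(n))/(2*2**n).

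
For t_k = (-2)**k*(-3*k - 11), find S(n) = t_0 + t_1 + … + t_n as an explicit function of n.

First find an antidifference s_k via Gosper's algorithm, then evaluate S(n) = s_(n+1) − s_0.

S(n) = -2*(-2)**n*n - 8*(-2)**n - 3

The ratio is 2*(-3*k - 14)/(3*k + 11).
Take A(k)=-2, B(k)=1, C(k)=k + 11/3.
Need (-2)·f(k+1) − (1)·f(k) = k + 11/3.
From deg A=0, deg B=0, deg C=1: d=1.
Solve for f: f(k) = -(k + 3)/3 (degree 1 ≤ 1).
So s_k = (B(k−1)f/C)·t_k = (-(k + 3)/(3*k + 11))·t_k = (-2)**k*(k + 3).
Check: Δs_k = (-2)**k*(-3*k - 11). ✓
Evaluate: s_(n+1) = (-2)**(n + 1)*(n + 4); subtract s_(0) = 3 ⇒ S(n) = -2*(-2)**n*n - 8*(-2)**n - 3.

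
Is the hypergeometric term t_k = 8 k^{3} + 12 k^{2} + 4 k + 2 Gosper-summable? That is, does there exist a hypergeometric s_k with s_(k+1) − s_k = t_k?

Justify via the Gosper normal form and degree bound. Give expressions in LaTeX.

Compute t_(k+1)/t_k: get (4*k**3 + 18*k**2 + 26*k + 13)/(4*k**3 + 6*k**2 + 2*k + 1).
Normal form (A,B,C) = (1, 1, k**3 + 3*k**2/2 + k/2 + 1/4).
Need (1)·f(k+1) − (1)·f(k) = k**3 + 3*k**2/2 + k/2 + 1/4.
d = 4 from the (0,0,3) case.
Solving with deg f ≤ 4: f(k) = k*(k**3 - k + 1)/4.
Then R = B(k−1)f/C = k*(k**3 - k + 1)/(4*k**3 + 6*k**2 + 2*k + 1), so s_k = R(k)·t_k = 2*k*(k**3 - k + 1).
s_(k+1) − s_k = 8*k**3 + 12*k**2 + 4*k + 2 = t_k.

Yes. s_k = 2 k \left(k^{3} - k + 1\right).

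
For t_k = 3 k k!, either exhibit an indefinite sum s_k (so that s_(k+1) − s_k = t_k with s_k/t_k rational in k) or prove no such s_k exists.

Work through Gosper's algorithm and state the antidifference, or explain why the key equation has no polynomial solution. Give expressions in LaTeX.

s_k = 3 k!

Ratio r(k) = (k + 1)**2/k.
Gosper form: A/B · C(k+1)/C(k) with A=k + 1, B=1, C=k.
f must satisfy (k + 1)·f(k+1) − (1)·f(k) = k.
d = 0 from the (1,0,1) case.
Solve for f: f(k) = 1 (degree 0 ≤ 0).
R(k) = B(k−1)·f(k)/C(k) = 1/k; s_k = R·t_k = 3*factorial(k).
Δs = 3*k*factorial(k), as required.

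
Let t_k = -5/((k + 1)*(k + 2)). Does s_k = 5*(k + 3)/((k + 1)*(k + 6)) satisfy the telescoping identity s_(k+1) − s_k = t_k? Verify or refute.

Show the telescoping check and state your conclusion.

s_(k+1) = 5*(k + 4)/((k + 2)*(k + 7))
s_(k+1) − s_k = 5*(-k**2 - 7*k - 18)/(k**4 + 16*k**3 + 83*k**2 + 152*k + 84)
(s_(k+1) − s_k) − t_k = 30*(k + 4)/(k**4 + 16*k**3 + 83*k**2 + 152*k + 84)

Invalid: residual 30*(k + 4)/(k**4 + 16*k**3 + 83*k**2 + 152*k + 84) ≠ 0.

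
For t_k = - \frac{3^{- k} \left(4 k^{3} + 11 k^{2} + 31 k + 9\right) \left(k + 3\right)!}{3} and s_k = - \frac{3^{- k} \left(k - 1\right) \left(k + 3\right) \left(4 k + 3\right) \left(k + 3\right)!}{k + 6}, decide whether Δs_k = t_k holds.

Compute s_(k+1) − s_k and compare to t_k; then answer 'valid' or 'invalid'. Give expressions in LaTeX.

s_(k+1) = -k*(k + 4)*(4*k + 7)*factorial(k + 4)/(3*3**k*(k + 7))
s_(k+1) − s_k = -(4*k**5 + 51*k**4 + 237*k**3 + 619*k**2 + 825*k + 189)*factorial(k + 3)/(3*3**k*(k + 6)*(k + 7))
(s_(k+1) − s_k) − t_k = (4*k**4 + 35*k**3 + 85*k**2 + 198*k + 63)*factorial(k + 3)/(3**k*(k + 6)*(k + 7))

Invalid: residual \frac{3^{- k} \left(4 k^{4} + 35 k^{3} + 85 k^{2} + 198 k + 63\right) \left(k + 3\right)!}{\left(k + 6\right) \left(k + 7\right)} ≠ 0.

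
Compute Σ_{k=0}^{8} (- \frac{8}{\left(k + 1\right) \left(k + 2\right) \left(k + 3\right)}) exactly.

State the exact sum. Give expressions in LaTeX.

Σ = -108/55

The ratio is (k + 1)/(k + 4).
So A=k + 1 and B=k + 4, with C=1.
Need (k + 1)·f(k+1) − (k + 3)·f(k) = 1.
deg f ≤ 2 (via 1,1,0).
Match coefficients ⇒ f(k) = k*(k + 3)/4.
Get s_k = R·t_k = 2*k*(-k - 3)/((k + 1)*(k + 2)) with R(k) = B(k−1)f(k)/C(k) = k*(k + 3)**2/4.
Verify: -8/(k**3 + 6*k**2 + 11*k + 6) matches t_k.
Σ_(k=0)^(8) t_k = s_(9) − s_(0) = -108/55 − (0) = -108/55.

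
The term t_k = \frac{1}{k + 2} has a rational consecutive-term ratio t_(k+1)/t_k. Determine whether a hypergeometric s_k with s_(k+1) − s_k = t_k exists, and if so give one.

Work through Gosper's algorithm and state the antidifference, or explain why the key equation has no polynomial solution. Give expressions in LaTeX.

no hypergeometric antidifference exists

The ratio is (k + 2)/(k + 3).
Normal form (A,B,C) = (k + 2, k + 3, 1).
f must satisfy (k + 2)·f(k+1) − (k + 2)·f(k) = 1.
Bound: deg f ≤ 0.
Write f(k) = c0. Then LHS − RHS = -1, requiring -1 = 0: contradictory. No certificate.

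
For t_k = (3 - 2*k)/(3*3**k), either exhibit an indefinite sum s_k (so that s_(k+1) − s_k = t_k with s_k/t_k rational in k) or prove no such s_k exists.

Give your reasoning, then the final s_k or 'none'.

The ratio is (2*k - 1)/(3*(2*k - 3)).
So A=1/3 and B=1, with C=k - 3/2.
Need (1/3)·f(k+1) − (1)·f(k) = k - 3/2.
Bound: deg f ≤ 1.
Coefficient equations give f(k) = -3*(k - 1)/2.
R(k) = B(k−1)·f(k)/C(k) = -3*(k - 1)/(2*k - 3); s_k = R·t_k = (k - 1)/3**k.
s_(k+1) − s_k = (3 - 2*k)/(3*3**k) = t_k.

s_k = (k - 1)/3**k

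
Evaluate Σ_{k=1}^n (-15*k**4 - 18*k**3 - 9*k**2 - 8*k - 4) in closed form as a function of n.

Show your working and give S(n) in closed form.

r(k) = (15*k**4 + 78*k**3 + 153*k**2 + 140*k + 54)/(15*k**4 + 18*k**3 + 9*k**2 + 8*k + 4) after simplifying.
Gosper form: A/B · C(k+1)/C(k) with A=1, B=1, C=k**4 + 6*k**3/5 + 3*k**2/5 + 8*k/15 + 4/15.
f must satisfy (1)·f(k+1) − (1)·f(k) = k**4 + 6*k**3/5 + 3*k**2/5 + 8*k/15 + 4/15.
Bound: deg f ≤ 5.
Solving with deg f ≤ 5: f(k) = k*(3*k**4 - 3*k**3 - k**2 + 4*k + 1)/15.
Certificate R = B(k−1)f/C = k*(3*k**4 - 3*k**3 - k**2 + 4*k + 1)/(15*k**4 + 18*k**3 + 9*k**2 + 8*k + 4) gives s_k = k*(-3*k**4 + 3*k**3 + k**2 - 4*k - 1).
Verify: -15*k**4 - 18*k**3 - 9*k**2 - 8*k - 4 matches t_k.
Σ_(k=1)^n t_k = s_(n+1) − s_(1) = (-3*n**5 - 12*n**4 - 17*n**3 - 13*n**2 - 9*n - 4) − (-4), i.e. n*(-3*n**4 - 12*n**3 - 17*n**2 - 13*n - 9).

S(n) = n*(-3*n**4 - 12*n**3 - 17*n**2 - 13*n - 9)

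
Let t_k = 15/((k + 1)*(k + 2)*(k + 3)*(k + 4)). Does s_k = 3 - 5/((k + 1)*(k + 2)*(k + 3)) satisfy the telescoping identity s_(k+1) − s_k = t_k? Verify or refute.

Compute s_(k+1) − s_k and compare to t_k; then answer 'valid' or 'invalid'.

s_(k+1) = 3 - 5/((k + 2)*(k + 3)*(k + 4))
s_(k+1) − s_k = 15/((k + 1)*(k + 2)*(k + 3)*(k + 4))
(s_(k+1) − s_k) − t_k = 0

valid (s_(k+1) − s_k reduces to t_k)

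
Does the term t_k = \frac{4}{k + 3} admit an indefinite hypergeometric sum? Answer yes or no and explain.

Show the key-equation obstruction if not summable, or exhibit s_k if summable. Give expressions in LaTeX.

No; the coefficient equations for f are inconsistent.

Step 1: r(k) = (k + 3)/(k + 4).
Gosper form: A/B · C(k+1)/C(k) with A=k + 3, B=k + 4, C=1.
Solve (k + 3)·f(k+1) − (k + 3)·f(k) = 1.
d = 0 from the (1,1,0) case.
Put f(k) = c0: A·f(k+1) − B(k−1)·f(k) − C = -1; need -1 = 0 — inconsistent ⇒ no f, not summable.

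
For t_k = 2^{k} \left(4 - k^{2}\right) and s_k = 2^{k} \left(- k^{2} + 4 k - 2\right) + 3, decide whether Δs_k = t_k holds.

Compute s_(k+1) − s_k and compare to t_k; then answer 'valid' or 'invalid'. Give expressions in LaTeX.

valid; difference matches t_k

s_(k+1) = 2**(k + 1)*(4*k - (k + 1)**2 + 2) + 3
s_(k+1) − s_k = 2**k*(4 - k**2)
(s_(k+1) − s_k) − t_k = 0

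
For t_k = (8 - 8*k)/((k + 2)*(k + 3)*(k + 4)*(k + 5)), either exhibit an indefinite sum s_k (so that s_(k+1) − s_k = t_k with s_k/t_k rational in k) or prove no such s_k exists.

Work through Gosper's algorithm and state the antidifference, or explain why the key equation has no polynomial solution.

s_k = 4*k/((k + 2)*(k + 3)*(k + 4))

r(k) = k*(k + 2)/((k - 1)*(k + 6)) after simplifying.
A = k + 2, B = k + 6, C = k - 1.
Solve (k + 2)·f(k+1) − (k + 5)·f(k) = k - 1.
Degrees (1,1,1) ⇒ d ≤ 3.
Solving with deg f ≤ 3: f(k) = -k/2.
Certificate R = B(k−1)f/C = -k*(k + 5)/(2*(k - 1)) gives s_k = 4*k/((k + 2)*(k + 3)*(k + 4)).
Verify: 8*(1 - k)/(k**4 + 14*k**3 + 71*k**2 + 154*k + 120) matches t_k.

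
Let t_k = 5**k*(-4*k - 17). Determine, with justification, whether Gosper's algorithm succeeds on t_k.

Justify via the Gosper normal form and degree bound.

t_(k+1)/t_k = 5*(4*k + 21)/(4*k + 17).
Gosper form: A/B · C(k+1)/C(k) with A=5, B=1, C=k + 17/4.
Solve (5)·f(k+1) − (1)·f(k) = k + 17/4.
d = 1 from the (0,0,1) case.
Match coefficients ⇒ f(k) = (k + 3)/4.
Certificate R = B(k−1)f/C = (k + 3)/(4*k + 17) gives s_k = 5**k*(-k - 3).
Δs = 5**k*(-4*k - 17), as required.

Yes. s_k = 5**k*(-k - 3).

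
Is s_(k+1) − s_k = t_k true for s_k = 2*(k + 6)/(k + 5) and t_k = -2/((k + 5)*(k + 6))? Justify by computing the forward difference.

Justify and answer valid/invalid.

s_(k+1) = 2*(k + 7)/(k + 6)
s_(k+1) − s_k = -2/(k**2 + 11*k + 30)
(s_(k+1) − s_k) − t_k = 0

Valid: the claim telescopes to t_k.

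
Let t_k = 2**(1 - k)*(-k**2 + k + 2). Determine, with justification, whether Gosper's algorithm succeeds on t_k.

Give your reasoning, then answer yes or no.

Compute t_(k+1)/t_k: get (k**2 + k - 2)/(2*(k**2 - k - 2)).
Gosper form: A/B · C(k+1)/C(k) with A=1/2, B=1, C=k**2 - k - 2.
Set up (1/2)·f(k+1) − (1)·f(k) − (k**2 - k - 2) = 0.
deg f ≤ 2 (via 0,0,2).
Solving with deg f ≤ 2: f(k) = -2*k*(k + 1).
Then R = B(k−1)f/C = -2*k/(k - 2), so s_k = R(k)·t_k = 2**(2 - k)*k*(k + 1).
s_(k+1) − s_k = 2**(1 - k)*(2 - k)*(k + 1) = t_k.

Yes. s_k = 2**(2 - k)*k*(k + 1).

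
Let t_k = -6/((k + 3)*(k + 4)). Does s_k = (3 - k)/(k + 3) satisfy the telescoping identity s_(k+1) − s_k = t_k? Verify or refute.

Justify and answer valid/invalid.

valid; difference matches t_k

s_(k+1) = (2 - k)/(k + 4)
s_(k+1) − s_k = -6/(k**2 + 7*k + 12)
(s_(k+1) − s_k) − t_k = 0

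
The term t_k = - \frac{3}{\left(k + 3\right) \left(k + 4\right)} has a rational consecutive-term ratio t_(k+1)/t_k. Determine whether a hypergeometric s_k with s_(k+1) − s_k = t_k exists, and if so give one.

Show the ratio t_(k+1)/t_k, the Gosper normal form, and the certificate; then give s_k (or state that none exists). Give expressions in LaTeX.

Compute t_(k+1)/t_k: get (k + 3)/(k + 5).
Gosper form: A/B · C(k+1)/C(k) with A=k + 3, B=k + 5, C=1.
Key eq: (k + 3)·f(k+1) = (k + 4)·f(k) + (1).
d = 1 from the (1,1,0) case.
Solve for f: f(k) = k/3 (degree 1 ≤ 1).
Then R = B(k−1)f/C = k*(k + 4)/3, so s_k = R(k)·t_k = -k/(k + 3).
Check: Δs_k = -3/(k**2 + 7*k + 12). ✓

s_k = - \frac{k}{k + 3}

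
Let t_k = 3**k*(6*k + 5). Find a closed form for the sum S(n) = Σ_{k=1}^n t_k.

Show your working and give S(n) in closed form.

Step 1: r(k) = 3*(6*k + 11)/(6*k + 5).
So A=3 and B=1, with C=k + 5/6.
Set up (3)·f(k+1) − (1)·f(k) − (k + 5/6) = 0.
Degrees (0,0,1) ⇒ d ≤ 1.
Solving with deg f ≤ 1: f(k) = (3*k - 2)/6.
R(k) = B(k−1)·f(k)/C(k) = (3*k - 2)/(6*k + 5); s_k = R·t_k = 3**k*(3*k - 2).
s_(k+1) − s_k = 3**k*(6*k + 5) = t_k.
Telescope: S(n) = s_(n+1) − s_(1) = 3**(n + 1)*(3*n + 1) − (3) = 9*3**n*n + 3*3**n - 3.

S(n) = 9*3**n*n + 3*3**n - 3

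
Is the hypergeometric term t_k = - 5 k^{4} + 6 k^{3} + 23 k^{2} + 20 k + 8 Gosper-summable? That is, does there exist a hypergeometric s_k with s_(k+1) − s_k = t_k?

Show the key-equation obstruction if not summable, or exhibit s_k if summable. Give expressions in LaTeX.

Yes. s_k = k \left(- k^{4} + 4 k^{3} + 3 k^{2} + 2\right).

Step 1: r(k) = (5*k**4 + 14*k**3 - 11*k**2 - 64*k - 52)/(5*k**4 - 6*k**3 - 23*k**2 - 20*k - 8).
Take A(k)=1, B(k)=1, C(k)=k**4 - 6*k**3/5 - 23*k**2/5 - 4*k - 8/5.
Need (1)·f(k+1) − (1)·f(k) = k**4 - 6*k**3/5 - 23*k**2/5 - 4*k - 8/5.
From deg A=0, deg B=0, deg C=4: d=5.
Match coefficients ⇒ f(k) = k*(k + 1)*(k**3 - 5*k**2 + 2*k - 2)/5.
R(k) = B(k−1)·f(k)/C(k) = k*(k**3 - 5*k**2 + 2*k - 2)/(5*k**3 - 11*k**2 - 12*k - 8); s_k = R·t_k = k*(-k**4 + 4*k**3 + 3*k**2 + 2).
s_(k+1) − s_k = -5*k**4 + 6*k**3 + 23*k**2 + 20*k + 8 = t_k.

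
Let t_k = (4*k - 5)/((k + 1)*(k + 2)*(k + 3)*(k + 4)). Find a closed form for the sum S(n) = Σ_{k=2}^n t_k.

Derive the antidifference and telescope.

S(n) = (n**3 + 9*n**2 - 14*n + 4)/(20*(n**3 + 9*n**2 + 26*n + 24))

Compute t_(k+1)/t_k: get (k + 1)*(4*k - 1)/((k + 5)*(4*k - 5)).
Normal form (A,B,C) = (k + 1, k + 5, k - 5/4).
Set up (k + 1)·f(k+1) − (k + 4)·f(k) − (k - 5/4) = 0.
d = 3 from the (1,1,1) case.
Solve for f: f(k) = -k*(k**2 + 6*k + 23)/24 (degree 3 ≤ 3).
Get s_k = R·t_k = k*(-k**2 - 6*k - 23)/(6*(k + 1)*(k + 2)*(k + 3)) with R(k) = B(k−1)f(k)/C(k) = -k*(k + 4)*(k**2 + 6*k + 23)/(6*(4*k - 5)).
s_(k+1) − s_k = (4*k - 5)/(k**4 + 10*k**3 + 35*k**2 + 50*k + 24) = t_k.
Evaluate: s_(n+1) = (-n**3 - 9*n**2 - 38*n - 30)/(6*(n**3 + 9*n**2 + 26*n + 24)); subtract s_(2) = -13/60 ⇒ S(n) = (n**3 + 9*n**2 - 14*n + 4)/(20*(n**3 + 9*n**2 + 26*n + 24)).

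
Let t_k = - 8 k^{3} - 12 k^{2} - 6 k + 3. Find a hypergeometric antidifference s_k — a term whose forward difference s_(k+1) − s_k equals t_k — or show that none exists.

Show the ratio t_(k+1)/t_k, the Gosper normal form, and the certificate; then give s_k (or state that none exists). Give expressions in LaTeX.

Ratio r(k) = (8*k**3 + 36*k**2 + 54*k + 23)/(8*k**3 + 12*k**2 + 6*k - 3).
Factor: A=1; B=1; C=k**3 + 3*k**2/2 + 3*k/4 - 3/8.
f must satisfy (1)·f(k+1) − (1)·f(k) = k**3 + 3*k**2/2 + 3*k/4 - 3/8.
Degrees (0,0,3) ⇒ d ≤ 4.
Solving with deg f ≤ 4: f(k) = k*(2*k**3 - k - 4)/8.
So s_k = (B(k−1)f/C)·t_k = (k*(2*k**3 - k - 4)/(8*k**3 + 12*k**2 + 6*k - 3))·t_k = k*(-2*k**3 + k + 4).
Δs = -8*k**3 - 12*k**2 - 6*k + 3, as required.

s_k = k \left(- 2 k^{3} + k + 4\right)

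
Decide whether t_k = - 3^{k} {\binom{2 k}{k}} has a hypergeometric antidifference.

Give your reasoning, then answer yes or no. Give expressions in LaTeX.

No — negative degree bound, so no certificate f.

Compute t_(k+1)/t_k: get 6*(2*k + 1)/(k + 1).
Take A(k)=12*k + 6, B(k)=k + 1, C(k)=1.
Solve (12*k + 6)·f(k+1) − (k)·f(k) = 1.
deg f ≤ -1 (via 1,1,0).
Bound -1 < 0, so the key equation has no polynomial solution.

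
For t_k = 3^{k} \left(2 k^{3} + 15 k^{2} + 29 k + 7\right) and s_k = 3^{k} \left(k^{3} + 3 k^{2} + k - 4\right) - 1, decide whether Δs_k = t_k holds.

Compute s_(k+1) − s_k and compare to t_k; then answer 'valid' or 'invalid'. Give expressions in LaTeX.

Valid — Δs_k = t_k.

s_(k+1) = 3**(k + 1)*(k + (k + 1)**3 + 3*(k + 1)**2 - 3) - 1
s_(k+1) − s_k = 3**k*(2*k**3 + 15*k**2 + 29*k + 7)
(s_(k+1) − s_k) − t_k = 0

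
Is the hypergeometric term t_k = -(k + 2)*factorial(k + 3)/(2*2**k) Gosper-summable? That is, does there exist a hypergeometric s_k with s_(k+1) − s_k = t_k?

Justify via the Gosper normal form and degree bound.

Compute t_(k+1)/t_k: get (k + 3)*(k + 4)/(2*(k + 2)).
So A=k/2 + 2 and B=1, with C=k + 2.
Solve (k/2 + 2)·f(k+1) − (1)·f(k) = k + 2.
deg f ≤ 0 (via 1,0,1).
Solving with deg f ≤ 0: f(k) = 2.
Get s_k = R·t_k = -factorial(k + 3)/2**k with R(k) = B(k−1)f(k)/C(k) = 2/(k + 2).
Check: Δs_k = -(k + 2)*factorial(k + 3)/(2*2**k). ✓

Yes. s_k = -factorial(k + 3)/2**k.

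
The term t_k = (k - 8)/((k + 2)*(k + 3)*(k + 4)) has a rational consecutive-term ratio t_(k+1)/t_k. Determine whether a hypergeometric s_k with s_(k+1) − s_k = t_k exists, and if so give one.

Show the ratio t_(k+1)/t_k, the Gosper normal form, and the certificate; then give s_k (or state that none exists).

s_k = k*(-k - 7)/(2*(k + 2)*(k + 3))

t_(k+1)/t_k = (k - 7)*(k + 2)/((k - 8)*(k + 5)).
Normal form (A,B,C) = (k + 2, k + 5, k - 8).
Solve (k + 2)·f(k+1) − (k + 4)·f(k) = k - 8.
Bound: deg f ≤ 2.
Coefficient equations give f(k) = -k*(k + 7)/2.
Get s_k = R·t_k = k*(-k - 7)/(2*(k + 2)*(k + 3)) with R(k) = B(k−1)f(k)/C(k) = -k*(k + 4)*(k + 7)/(2*(k - 8)).
s_(k+1) − s_k = (k - 8)/(k**3 + 9*k**2 + 26*k + 24) = t_k.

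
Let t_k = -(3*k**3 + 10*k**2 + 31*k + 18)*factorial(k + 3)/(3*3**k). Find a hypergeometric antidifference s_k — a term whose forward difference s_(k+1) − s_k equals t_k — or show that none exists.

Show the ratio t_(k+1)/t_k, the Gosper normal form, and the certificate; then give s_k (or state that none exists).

s_k = -(3*k**2 + k + 2)*factorial(k + 3)/3**k

Compute t_(k+1)/t_k: get (3*k**4 + 31*k**3 + 136*k**2 + 302*k + 248)/(3*(3*k**3 + 10*k**2 + 31*k + 18)).
Gosper form: A/B · C(k+1)/C(k) with A=k/3 + 4/3, B=1, C=k**3 + 10*k**2/3 + 31*k/3 + 6.
Solve (k/3 + 4/3)·f(k+1) − (1)·f(k) = k**3 + 10*k**2/3 + 31*k/3 + 6.
From deg A=1, deg B=0, deg C=3: d=2.
Match coefficients ⇒ f(k) = 3*k**2 + k + 2.
Get s_k = R·t_k = -(3*k**2 + k + 2)*factorial(k + 3)/3**k with R(k) = B(k−1)f(k)/C(k) = 3*(3*k**2 + k + 2)/(3*k**3 + 10*k**2 + 31*k + 18).
Check: Δs_k = -(3*k**3 + 10*k**2 + 31*k + 18)*factorial(k + 3)/(3*3**k). ✓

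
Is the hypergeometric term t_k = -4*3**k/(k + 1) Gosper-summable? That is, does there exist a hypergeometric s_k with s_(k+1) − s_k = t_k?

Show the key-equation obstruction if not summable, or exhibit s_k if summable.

No — key equation has no polynomial f.

Ratio r(k) = 3*(k + 1)/(k + 2).
Gosper form: A/B · C(k+1)/C(k) with A=3*k + 3, B=k + 2, C=1.
Set up (3*k + 3)·f(k+1) − (k + 1)·f(k) − (1) = 0.
Degrees (1,1,0) ⇒ d ≤ -1.
Bound -1 < 0, so the key equation has no polynomial solution.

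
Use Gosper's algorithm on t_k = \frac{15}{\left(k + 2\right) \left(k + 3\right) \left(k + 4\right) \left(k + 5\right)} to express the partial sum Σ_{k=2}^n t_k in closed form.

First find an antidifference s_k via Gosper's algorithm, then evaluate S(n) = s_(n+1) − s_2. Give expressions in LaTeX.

r(k) = (k + 2)/(k + 6) after simplifying.
Normal form (A,B,C) = (k + 2, k + 6, 1).
Solve (k + 2)·f(k+1) − (k + 5)·f(k) = 1.
Degrees (1,1,0) ⇒ d ≤ 3.
Match coefficients ⇒ f(k) = k*(k**2 + 9*k + 26)/72.
Get s_k = R·t_k = 5*k*(k**2 + 9*k + 26)/(24*(k + 2)*(k + 3)*(k + 4)) with R(k) = B(k−1)f(k)/C(k) = k*(k + 5)*(k**2 + 9*k + 26)/72.
s_(k+1) − s_k = 15/(k**4 + 14*k**3 + 71*k**2 + 154*k + 120) = t_k.
Σ_(k=2)^n t_k = s_(n+1) − s_(2) = (5*(n**3 + 12*n**2 + 47*n + 36)/(24*(n**3 + 12*n**2 + 47*n + 60))) − (1/6), i.e. (n**3 + 12*n**2 + 47*n - 60)/(24*(n**3 + 12*n**2 + 47*n + 60)).

S(n) = \frac{n^{3} + 12 n^{2} + 47 n - 60}{24 \left(n^{3} + 12 n^{2} + 47 n + 60\right)}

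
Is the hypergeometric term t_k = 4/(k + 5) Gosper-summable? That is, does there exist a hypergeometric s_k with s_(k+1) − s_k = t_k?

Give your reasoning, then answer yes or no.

No. Not Gosper-summable.

The ratio is (k + 5)/(k + 6).
Gosper form: A/B · C(k+1)/C(k) with A=k + 5, B=k + 6, C=1.
Key eq: (k + 5)·f(k+1) = (k + 5)·f(k) + (1).
Degrees (1,1,0) ⇒ d ≤ 0.
Put f(k) = c0: A·f(k+1) − B(k−1)·f(k) − C = -1; need -1 = 0 — inconsistent ⇒ no f, not summable.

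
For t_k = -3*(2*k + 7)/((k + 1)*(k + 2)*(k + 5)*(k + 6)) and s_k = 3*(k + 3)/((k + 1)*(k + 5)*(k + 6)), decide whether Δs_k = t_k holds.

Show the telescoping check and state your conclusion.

Invalid: residual 27*(k + 3)/(k**5 + 21*k**4 + 163*k**3 + 567*k**2 + 844*k + 420) ≠ 0.

s_(k+1) = 3*(k + 4)/((k + 2)*(k + 6)*(k + 7))
s_(k+1) − s_k = 6*(-k**2 - 6*k - 11)/(k**5 + 21*k**4 + 163*k**3 + 567*k**2 + 844*k + 420)
(s_(k+1) − s_k) − t_k = 27*(k + 3)/(k**5 + 21*k**4 + 163*k**3 + 567*k**2 + 844*k + 420)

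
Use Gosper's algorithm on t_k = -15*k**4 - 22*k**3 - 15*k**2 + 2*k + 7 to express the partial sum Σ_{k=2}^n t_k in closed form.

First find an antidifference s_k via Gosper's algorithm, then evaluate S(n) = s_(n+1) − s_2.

S(n) = -3*n**5 - 13*n**4 - 21*n**3 - 12*n**2 + 6*n + 43

Compute t_(k+1)/t_k: get (15*k**4 + 82*k**3 + 171*k**2 + 154*k + 43)/(15*k**4 + 22*k**3 + 15*k**2 - 2*k - 7).
Factor: A=1; B=1; C=k**4 + 22*k**3/15 + k**2 - 2*k/15 - 7/15.
Solve (1)·f(k+1) − (1)·f(k) = k**4 + 22*k**3/15 + k**2 - 2*k/15 - 7/15.
From deg A=0, deg B=0, deg C=4: d=5.
Solve for f: f(k) = k*(3*k**4 - 2*k**3 - k**2 - 3*k - 4)/15 (degree 5 ≤ 5).
So s_k = (B(k−1)f/C)·t_k = (k*(3*k**4 - 2*k**3 - k**2 - 3*k - 4)/(15*k**4 + 22*k**3 + 15*k**2 - 2*k - 7))·t_k = k*(-3*k**4 + 2*k**3 + k**2 + 3*k + 4).
Check: Δs_k = -15*k**4 - 22*k**3 - 15*k**2 + 2*k + 7. ✓
Telescope: S(n) = s_(n+1) − s_(2) = -3*n**5 - 13*n**4 - 21*n**3 - 12*n**2 + 6*n + 7 − (-36) = -3*n**5 - 13*n**4 - 21*n**3 - 12*n**2 + 6*n + 43.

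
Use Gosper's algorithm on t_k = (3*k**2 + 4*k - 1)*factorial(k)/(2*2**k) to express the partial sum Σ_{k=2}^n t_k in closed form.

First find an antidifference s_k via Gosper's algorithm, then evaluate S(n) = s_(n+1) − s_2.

Ratio r(k) = (k + 1)*(4*k + 3*(k + 1)**2 + 3)/(2*(3*k**2 + 4*k - 1)).
Normal form (A,B,C) = (k/2 + 1/2, 1, k**2 + 4*k/3 - 1/3).
Set up (k/2 + 1/2)·f(k+1) − (1)·f(k) − (k**2 + 4*k/3 - 1/3) = 0.
Degrees (1,0,2) ⇒ d ≤ 1.
A polynomial solution: f(k) = 2*(3*k + 4)/3.
So s_k = (B(k−1)f/C)·t_k = (2*(3*k + 4)/(3*k**2 + 4*k - 1))·t_k = (3*k + 4)*factorial(k)/2**k.
Check: Δs_k = (3*k**2 + 4*k - 1)*factorial(k)/(2*2**k). ✓
Evaluate: s_(n+1) = 2**(-n - 1)*(3*n + 7)*factorial(n + 1); subtract s_(2) = 5 ⇒ S(n) = (-10*2**n + 3*n**2*factorial(n) + 10*n*factorial(n) + 7*factorial(n))/(2*2**n).

S(n) = (-10*2**n + 3*n**2*factorial(n) + 10*n*factorial(n) + 7*factorial(n))/(2*2**n)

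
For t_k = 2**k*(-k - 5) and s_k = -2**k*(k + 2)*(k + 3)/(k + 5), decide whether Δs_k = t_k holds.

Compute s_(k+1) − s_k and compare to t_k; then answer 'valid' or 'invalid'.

Invalid: residual 3*2**k*(k**2 + 9*k + 22)/(k**2 + 11*k + 30) ≠ 0.

s_(k+1) = -2**(k + 1)*(k + 3)*(k + 4)/(k + 6)
s_(k+1) − s_k = 2**k*(-k**3 - 13*k**2 - 58*k - 84)/(k**2 + 11*k + 30)
(s_(k+1) − s_k) − t_k = 3*2**k*(k**2 + 9*k + 22)/(k**2 + 11*k + 30)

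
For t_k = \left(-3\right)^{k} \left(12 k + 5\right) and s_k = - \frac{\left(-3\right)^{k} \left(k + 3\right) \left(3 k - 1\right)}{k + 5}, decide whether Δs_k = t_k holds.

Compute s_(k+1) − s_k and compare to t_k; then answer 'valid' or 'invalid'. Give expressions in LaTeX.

s_(k+1) = 3*(-3)**k*(k + 4)*(3*k + 2)/(k + 6)
s_(k+1) − s_k = (-3)**k*(12*k**3 + 113*k**2 + 279*k + 102)/(k**2 + 11*k + 30)
(s_(k+1) − s_k) − t_k = (-3)**k*(-24*k**2 - 136*k - 48)/(k**2 + 11*k + 30)

Invalid: residual \frac{\left(-3\right)^{k} \left(- 24 k^{2} - 136 k - 48\right)}{k^{2} + 11 k + 30} ≠ 0.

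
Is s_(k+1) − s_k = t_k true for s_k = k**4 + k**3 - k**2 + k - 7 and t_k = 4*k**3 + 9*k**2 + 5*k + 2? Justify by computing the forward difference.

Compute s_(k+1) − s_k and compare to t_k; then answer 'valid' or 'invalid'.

Valid: the claim telescopes to t_k.

s_(k+1) = k + (k + 1)**4 + (k + 1)**3 - (k + 1)**2 - 6
s_(k+1) − s_k = 4*k**3 + 9*k**2 + 5*k + 2
(s_(k+1) − s_k) − t_k = 0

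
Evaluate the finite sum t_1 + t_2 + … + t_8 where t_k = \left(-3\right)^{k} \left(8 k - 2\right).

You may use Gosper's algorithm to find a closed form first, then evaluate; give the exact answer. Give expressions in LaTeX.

Compute t_(k+1)/t_k: get 3*(-4*k - 3)/(4*k - 1).
Take A(k)=-3, B(k)=1, C(k)=k - 1/4.
Set up (-3)·f(k+1) − (1)·f(k) − (k - 1/4) = 0.
deg f ≤ 1 (via 0,0,1).
Solve for f: f(k) = -(k - 1)/4 (degree 1 ≤ 1).
Then R = B(k−1)f/C = -(k - 1)/(4*k - 1), so s_k = R(k)·t_k = 2*(-3)**k*(1 - k).
Check: Δs_k = (-3)**k*(8*k - 2). ✓
Sum = s_(9) − s_(1); s_(9) = 314928, s_(1) = 0 ⇒ 314928.

Σ = 314928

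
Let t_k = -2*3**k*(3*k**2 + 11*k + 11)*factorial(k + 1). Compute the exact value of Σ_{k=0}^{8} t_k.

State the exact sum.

Σ = -1428513407998

Compute t_(k+1)/t_k: get 3*(3*k**3 + 23*k**2 + 59*k + 50)/(3*k**2 + 11*k + 11).
Take A(k)=3*k + 6, B(k)=1, C(k)=k**2 + 11*k/3 + 11/3.
Set up (3*k + 6)·f(k+1) − (1)·f(k) − (k**2 + 11*k/3 + 11/3) = 0.
d = 1 from the (1,0,2) case.
Coefficient equations give f(k) = (k + 1)/3.
Then R = B(k−1)f/C = (k + 1)/(3*k**2 + 11*k + 11), so s_k = R(k)·t_k = -2*3**k*(k + 1)*factorial(k + 1).
Δs = -2*3**k*(3*k**2 + 11*k + 11)*factorial(k + 1), as required.
Telescoping: Σ = s_(9) − s_(0) = -1428513408000 − (-2) = -1428513407998.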